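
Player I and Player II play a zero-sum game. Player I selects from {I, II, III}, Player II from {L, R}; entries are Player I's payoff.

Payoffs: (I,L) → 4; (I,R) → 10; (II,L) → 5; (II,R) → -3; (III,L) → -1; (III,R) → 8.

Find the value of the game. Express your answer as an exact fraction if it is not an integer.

Row minima: I → 4, II → -3, III → -1; maximin = 4.
Column maxima: L → 5, R → 10; minimax = 5.
4 ≠ 5, so there is no saddle point; optimal play is mixed.
III is strictly dominated by I, so Player I never plays it.
On the remaining 2×2 (I, II vs L, R):
Let Player I play I with probability p. Expected payoff against L: 4p + 5(1−p) = −p + 5; against R: 10p + (-3)(1−p) = 13p − 3.
Setting these equal: −p + 5 = 13p − 3 ⇒ −14p = -8 ⇒ p = 4/7, and the value is (-1)·(4/7) + 5 = 31/7.
For Player II: with q = P(L), equating I's and II's payoffs gives −6q + 10 = 8q − 3 ⇒ q = 13/14.

31/7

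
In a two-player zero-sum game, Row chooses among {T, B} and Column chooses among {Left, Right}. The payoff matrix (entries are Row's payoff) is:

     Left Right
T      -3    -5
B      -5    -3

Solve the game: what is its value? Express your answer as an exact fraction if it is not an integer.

-4

Row minima: T → -5, B → -5; maximin = -5.
Column maxima: Left → -3, Right → -3; minimax = -3.
-5 ≠ -3, so there is no saddle point; optimal play is mixed.
Let Row play T with probability p. Expected payoff against Left: (-3)p + (-5)(1−p) = 2p − 5; against Right: (-5)p + (-3)(1−p) = −2p − 3.
Setting these equal: 2p − 5 = −2p − 3 ⇒ 4p = 2 ⇒ p = 1/2, and the value is (2)·(1/2) − 5 = -4.
For Column: with q = P(Left), equating T's and B's payoffs gives 2q − 5 = −2q − 3 ⇒ q = 1/2.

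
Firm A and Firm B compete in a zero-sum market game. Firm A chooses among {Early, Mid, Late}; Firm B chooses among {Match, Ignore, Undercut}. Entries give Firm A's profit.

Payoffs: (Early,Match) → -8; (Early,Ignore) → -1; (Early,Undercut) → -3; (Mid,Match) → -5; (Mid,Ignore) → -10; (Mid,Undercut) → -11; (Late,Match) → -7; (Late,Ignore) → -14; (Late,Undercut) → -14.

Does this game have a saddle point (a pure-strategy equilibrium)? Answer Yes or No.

Row minima: Early → -8, Mid → -11, Late → -14; maximin = -8.
Column maxima: Match → -5, Ignore → -1, Undercut → -3; minimax = -5.
-8 ≠ -5, so no pure-strategy equilibrium exists.

No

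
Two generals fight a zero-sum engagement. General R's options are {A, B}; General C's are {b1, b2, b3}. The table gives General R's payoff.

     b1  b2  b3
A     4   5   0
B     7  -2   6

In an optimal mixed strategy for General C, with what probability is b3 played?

Row minima: A → 0, B → -2; maximin = 0.
Column maxima: b1 → 7, b2 → 5, b3 → 6; minimax = 5.
0 ≠ 5, so there is no saddle point; optimal play is mixed.
b1 is strictly dominated by b3 (it gives General R strictly more in every row), so General C never plays it.
On the remaining 2×2 (A, B vs b2, b3):
Let General R play A with probability p. Expected payoff against b2: 5p + (-2)(1−p) = 7p − 2; against b3: 0p + 6(1−p) = −6p + 6.
Setting these equal: 7p − 2 = −6p + 6 ⇒ 13p = 8 ⇒ p = 8/13, and the value is (7)·(8/13) − 2 = 30/13.
For General C: with q = P(b2), equating A's and B's payoffs gives 5q = −8q + 6 ⇒ q = 6/13.

7/13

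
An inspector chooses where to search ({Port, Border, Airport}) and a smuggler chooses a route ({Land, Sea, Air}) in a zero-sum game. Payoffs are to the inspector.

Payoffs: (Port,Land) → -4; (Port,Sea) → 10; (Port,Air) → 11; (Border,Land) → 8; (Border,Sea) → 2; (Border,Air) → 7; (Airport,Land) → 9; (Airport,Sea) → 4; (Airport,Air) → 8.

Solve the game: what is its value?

106/19

Row minima: Port → -4, Border → 2, Airport → 4; maximin = 4.
Column maxima: Land → 9, Sea → 10, Air → 11; minimax = 9.
4 ≠ 9, so there is no saddle point; optimal play is mixed.
Border is strictly dominated by Airport, so the inspector never plays it.
Air is strictly dominated by Sea (it gives the inspector strictly more in every row), so the smuggler never plays it.
On the remaining 2×2 (Port, Airport vs Land, Sea):
Let the inspector play Port with probability p. Expected payoff against Land: (-4)p + 9(1−p) = −13p + 9; against Sea: 10p + 4(1−p) = 6p + 4.
Setting these equal: −13p + 9 = 6p + 4 ⇒ −19p = -5 ⇒ p = 5/19, and the value is (-13)·(5/19) + 9 = 106/19.
For the smuggler: with q = P(Land), equating Port's and Airport's payoffs gives −14q + 10 = 5q + 4 ⇒ q = 6/19.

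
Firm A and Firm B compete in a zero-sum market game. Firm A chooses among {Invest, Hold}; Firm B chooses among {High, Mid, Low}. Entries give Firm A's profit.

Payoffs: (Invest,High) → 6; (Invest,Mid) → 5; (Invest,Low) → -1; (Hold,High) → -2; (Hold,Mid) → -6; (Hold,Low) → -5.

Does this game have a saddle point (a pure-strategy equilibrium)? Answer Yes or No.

Yes

Row minima: Invest → -1, Hold → -6; maximin = -1.
Column maxima: High → 6, Mid → 5, Low → -1; minimax = -1.
maximin = minimax = -1, so a saddle point exists.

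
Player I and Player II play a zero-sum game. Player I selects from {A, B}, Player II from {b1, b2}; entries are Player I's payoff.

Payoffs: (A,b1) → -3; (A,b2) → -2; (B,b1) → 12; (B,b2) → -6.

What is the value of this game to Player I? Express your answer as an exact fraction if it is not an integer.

Row minima: A → -3, B → -6; maximin = -3.
Column maxima: b1 → 12, b2 → -2; minimax = -2.
-3 ≠ -2, so there is no saddle point; optimal play is mixed.
Let Player I play A with probability p. Expected payoff against b1: (-3)p + 12(1−p) = −15p + 12; against b2: (-2)p + (-6)(1−p) = 4p − 6.
Setting these equal: −15p + 12 = 4p − 6 ⇒ −19p = -18 ⇒ p = 18/19, and the value is (-15)·(18/19) + 12 = -42/19.
For Player II: with q = P(b1), equating A's and B's payoffs gives −q − 2 = 18q − 6 ⇒ q = 4/19.

-42/19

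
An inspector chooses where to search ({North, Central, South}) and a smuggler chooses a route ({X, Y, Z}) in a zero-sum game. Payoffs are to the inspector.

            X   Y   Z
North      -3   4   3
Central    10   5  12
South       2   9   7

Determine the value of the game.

Row minima: North → -3, Central → 5, South → 2; maximin = 5.
Column maxima: X → 10, Y → 9, Z → 12; minimax = 9.
5 ≠ 9, so there is no saddle point; optimal play is mixed.
North is strictly dominated by Central, so the inspector never plays it.
Z is strictly dominated by X (it gives the inspector strictly more in every row), so the smuggler never plays it.
On the remaining 2×2 (Central, South vs X, Y):
Let the inspector play Central with probability p. Expected payoff against X: 10p + 2(1−p) = 8p + 2; against Y: 5p + 9(1−p) = −4p + 9.
Setting these equal: 8p + 2 = −4p + 9 ⇒ 12p = 7 ⇒ p = 7/12, and the value is (8)·(7/12) + 2 = 20/3.
For the smuggler: with q = P(X), equating Central's and South's payoffs gives 5q + 5 = −7q + 9 ⇒ q = 1/3.

20/3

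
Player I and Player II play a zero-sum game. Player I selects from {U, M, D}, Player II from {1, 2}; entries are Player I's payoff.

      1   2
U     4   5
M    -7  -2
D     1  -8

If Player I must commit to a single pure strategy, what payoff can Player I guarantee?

Row minima: U → 4, M → -7, D → -8.
The best of these is 4.

4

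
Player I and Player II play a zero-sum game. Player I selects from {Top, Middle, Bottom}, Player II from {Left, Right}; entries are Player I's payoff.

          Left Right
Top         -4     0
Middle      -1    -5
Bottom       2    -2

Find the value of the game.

Row minima: Top → -4, Middle → -5, Bottom → -2; maximin = -2.
Column maxima: Left → 2, Right → 0; minimax = 0.
-2 ≠ 0, so there is no saddle point; optimal play is mixed.
Middle is strictly dominated by Bottom, so Player I never plays it.
On the remaining 2×2 (Top, Bottom vs Left, Right):
Let Player I play Top with probability p. Expected payoff against Left: (-4)p + 2(1−p) = −6p + 2; against Right: 0p + (-2)(1−p) = 2p − 2.
Setting these equal: −6p + 2 = 2p − 2 ⇒ −8p = -4 ⇒ p = 1/2, and the value is (-6)·(1/2) + 2 = -1.
For Player II: with q = P(Left), equating Top's and Bottom's payoffs gives −4q = 4q − 2 ⇒ q = 1/4.

-1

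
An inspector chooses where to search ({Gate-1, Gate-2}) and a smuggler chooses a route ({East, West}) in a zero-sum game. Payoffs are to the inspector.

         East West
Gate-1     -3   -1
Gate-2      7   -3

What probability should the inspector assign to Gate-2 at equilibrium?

Row minima: Gate-1 → -3, Gate-2 → -3; maximin = -3.
Column maxima: East → 7, West → -1; minimax = -1.
-3 ≠ -1, so there is no saddle point; optimal play is mixed.
Let the inspector play Gate-1 with probability p. Expected payoff against East: (-3)p + 7(1−p) = −10p + 7; against West: (-1)p + (-3)(1−p) = 2p − 3.
Setting these equal: −10p + 7 = 2p − 3 ⇒ −12p = -10 ⇒ p = 5/6, and the value is (-10)·(5/6) + 7 = -4/3.
For the smuggler: with q = P(East), equating Gate-1's and Gate-2's payoffs gives −2q − 1 = 10q − 3 ⇒ q = 1/6.

1/6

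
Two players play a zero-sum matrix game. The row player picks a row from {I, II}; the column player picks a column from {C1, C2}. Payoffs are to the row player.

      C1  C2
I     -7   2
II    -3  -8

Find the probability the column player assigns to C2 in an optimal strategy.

2/7

Row minima: I → -7, II → -8; maximin = -7.
Column maxima: C1 → -3, C2 → 2; minimax = -3.
-7 ≠ -3, so there is no saddle point; optimal play is mixed.
Let the row player play I with probability p. Expected payoff against C1: (-7)p + (-3)(1−p) = −4p − 3; against C2: 2p + (-8)(1−p) = 10p − 8.
Setting these equal: −4p − 3 = 10p − 8 ⇒ −14p = -5 ⇒ p = 5/14, and the value is (-4)·(5/14) − 3 = -31/7.
For the column player: with q = P(C1), equating I's and II's payoffs gives −9q + 2 = 5q − 8 ⇒ q = 5/7.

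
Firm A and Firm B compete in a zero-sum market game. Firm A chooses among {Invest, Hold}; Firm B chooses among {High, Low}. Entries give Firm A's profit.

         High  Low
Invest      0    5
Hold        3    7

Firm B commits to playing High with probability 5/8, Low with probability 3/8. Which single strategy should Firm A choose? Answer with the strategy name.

Expected payoff of Invest: (5/8)·0 + (3/8)·5 = 15/8.
Expected payoff of Hold: (5/8)·3 + (3/8)·7 = 9/2.
The largest is 9/2, so Firm A's best response is Hold.

Hold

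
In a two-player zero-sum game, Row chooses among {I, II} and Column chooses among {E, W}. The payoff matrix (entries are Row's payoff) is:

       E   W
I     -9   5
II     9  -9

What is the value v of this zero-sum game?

-9/8

Row minima: I → -9, II → -9; maximin = -9.
Column maxima: E → 9, W → 5; minimax = 5.
-9 ≠ 5, so there is no saddle point; optimal play is mixed.
Let Row play I with probability p. Expected payoff against E: (-9)p + 9(1−p) = −18p + 9; against W: 5p + (-9)(1−p) = 14p − 9.
Setting these equal: −18p + 9 = 14p − 9 ⇒ −32p = -18 ⇒ p = 9/16, and the value is (-18)·(9/16) + 9 = -9/8.
For Column: with q = P(E), equating I's and II's payoffs gives −14q + 5 = 18q − 9 ⇒ q = 7/16.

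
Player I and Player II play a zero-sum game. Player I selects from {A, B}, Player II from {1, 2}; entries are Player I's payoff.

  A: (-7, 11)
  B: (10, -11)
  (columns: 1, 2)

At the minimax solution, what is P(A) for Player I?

7/13

Row minima: A → -7, B → -11; maximin = -7.
Column maxima: 1 → 10, 2 → 11; minimax = 10.
-7 ≠ 10, so there is no saddle point; optimal play is mixed.
Let Player I play A with probability p. Expected payoff against 1: (-7)p + 10(1−p) = −17p + 10; against 2: 11p + (-11)(1−p) = 22p − 11.
Setting these equal: −17p + 10 = 22p − 11 ⇒ −39p = -21 ⇒ p = 7/13, and the value is (-17)·(7/13) + 10 = 11/13.
For Player II: with q = P(1), equating A's and B's payoffs gives −18q + 11 = 21q − 11 ⇒ q = 22/39.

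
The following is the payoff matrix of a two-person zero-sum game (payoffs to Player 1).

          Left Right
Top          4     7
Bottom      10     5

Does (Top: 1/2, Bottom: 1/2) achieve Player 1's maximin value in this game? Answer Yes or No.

No

Against Left this mix gives (1/2)·4 + (1/2)·10 = 7.
Against Right this mix gives (1/2)·7 + (1/2)·5 = 6.
Player 2 will play Right, holding Player 1 to 6. Shifting weight toward the row that does better against Right would raise this floor (the equalizing mix achieves 25/4 against both Right and Left), so the proposed strategy is not optimal.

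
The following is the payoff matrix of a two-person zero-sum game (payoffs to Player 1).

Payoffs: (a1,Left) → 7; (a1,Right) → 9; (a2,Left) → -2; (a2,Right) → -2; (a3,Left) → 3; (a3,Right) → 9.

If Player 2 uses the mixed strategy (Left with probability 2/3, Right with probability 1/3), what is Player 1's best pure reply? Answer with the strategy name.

a1

Expected payoff of a1: (2/3)·7 + (1/3)·9 = 23/3.
Expected payoff of a2: (2/3)·(-2) + (1/3)·(-2) = -2.
Expected payoff of a3: (2/3)·3 + (1/3)·9 = 5.
The largest is 23/3, so Player 1's best response is a1.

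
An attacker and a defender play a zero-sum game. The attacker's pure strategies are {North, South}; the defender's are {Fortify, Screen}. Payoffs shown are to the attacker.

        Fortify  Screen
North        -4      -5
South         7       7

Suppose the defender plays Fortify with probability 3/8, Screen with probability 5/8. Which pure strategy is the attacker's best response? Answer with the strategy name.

South

Expected payoff of North: (3/8)·(-4) + (5/8)·(-5) = -37/8.
Expected payoff of South: (3/8)·7 + (5/8)·7 = 7.
The largest is 7, so the attacker's best response is South.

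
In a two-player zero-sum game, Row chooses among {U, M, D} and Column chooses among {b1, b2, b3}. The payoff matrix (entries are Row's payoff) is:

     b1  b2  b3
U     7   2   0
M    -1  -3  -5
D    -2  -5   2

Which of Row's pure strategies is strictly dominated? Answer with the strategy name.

M

U gives a strictly higher payoff than M against every column: 7 > -1, 2 > -3, 0 > -5.
So M is strictly dominated and Row never plays it.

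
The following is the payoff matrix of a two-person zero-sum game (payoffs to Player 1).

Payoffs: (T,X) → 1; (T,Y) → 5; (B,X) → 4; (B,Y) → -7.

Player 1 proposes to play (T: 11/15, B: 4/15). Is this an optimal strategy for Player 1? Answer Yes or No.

Against X this mix gives (11/15)·1 + (4/15)·4 = 9/5.
Against Y this mix gives (11/15)·5 + (4/15)·(-7) = 9/5.
All of Player 2's active replies (X, Y) yield 9/5, and no column does worse for Player 1. The mix makes Player 2 indifferent and guarantees 9/5, so it is optimal.

Yes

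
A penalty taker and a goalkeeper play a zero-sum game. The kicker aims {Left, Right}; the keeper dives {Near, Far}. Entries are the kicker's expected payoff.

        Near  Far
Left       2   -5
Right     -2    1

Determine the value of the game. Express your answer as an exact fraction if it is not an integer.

-4/5

Row minima: Left → -5, Right → -2; maximin = -2.
Column maxima: Near → 2, Far → 1; minimax = 1.
-2 ≠ 1, so there is no saddle point; optimal play is mixed.
Let the kicker play Left with probability p. Expected payoff against Near: 2p + (-2)(1−p) = 4p − 2; against Far: (-5)p + 1(1−p) = −6p + 1.
Setting these equal: 4p − 2 = −6p + 1 ⇒ 10p = 3 ⇒ p = 3/10, and the value is (4)·(3/10) − 2 = -4/5.
For the keeper: with q = P(Near), equating Left's and Right's payoffs gives 7q − 5 = −3q + 1 ⇒ q = 3/5.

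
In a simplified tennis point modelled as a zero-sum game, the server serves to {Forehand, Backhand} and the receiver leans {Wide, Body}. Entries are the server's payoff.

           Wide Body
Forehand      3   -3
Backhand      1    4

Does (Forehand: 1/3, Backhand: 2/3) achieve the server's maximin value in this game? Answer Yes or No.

Against Wide this mix gives (1/3)·3 + (2/3)·1 = 5/3.
Against Body this mix gives (1/3)·(-3) + (2/3)·4 = 5/3.
All of the receiver's active replies (Wide, Body) yield 5/3, and no column does worse for the server. The mix makes the receiver indifferent and guarantees 5/3, so it is optimal.

Yes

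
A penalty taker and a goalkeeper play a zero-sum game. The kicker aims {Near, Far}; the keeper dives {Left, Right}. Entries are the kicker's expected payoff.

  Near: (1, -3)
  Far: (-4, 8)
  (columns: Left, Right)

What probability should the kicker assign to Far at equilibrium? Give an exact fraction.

Row minima: Near → -3, Far → -4; maximin = -3.
Column maxima: Left → 1, Right → 8; minimax = 1.
-3 ≠ 1, so there is no saddle point; optimal play is mixed.
Let the kicker play Near with probability p. Expected payoff against Left: 1p + (-4)(1−p) = 5p − 4; against Right: (-3)p + 8(1−p) = −11p + 8.
Setting these equal: 5p − 4 = −11p + 8 ⇒ 16p = 12 ⇒ p = 3/4, and the value is (5)·(3/4) − 4 = -1/4.
For the keeper: with q = P(Left), equating Near's and Far's payoffs gives 4q − 3 = −12q + 8 ⇒ q = 11/16.

1/4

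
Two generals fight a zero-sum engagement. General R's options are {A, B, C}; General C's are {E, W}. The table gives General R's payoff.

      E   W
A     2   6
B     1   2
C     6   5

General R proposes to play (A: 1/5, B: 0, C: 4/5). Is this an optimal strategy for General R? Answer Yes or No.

Yes

Against E this mix gives (1/5)·2 + (4/5)·6 = 26/5.
Against W this mix gives (1/5)·6 + (4/5)·5 = 26/5.
All of General C's active replies (E, W) yield 26/5, and no column does worse for General R. The mix makes General C indifferent and guarantees 26/5, so it is optimal.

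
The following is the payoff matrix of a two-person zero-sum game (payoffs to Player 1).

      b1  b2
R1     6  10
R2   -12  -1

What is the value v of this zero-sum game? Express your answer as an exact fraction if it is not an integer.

6

Row minima: R1 → 6, R2 → -12; maximin = 6.
Column maxima: b1 → 6, b2 → 10; minimax = 6.
Since maximin = minimax = 6, there is a saddle point and the value is 6.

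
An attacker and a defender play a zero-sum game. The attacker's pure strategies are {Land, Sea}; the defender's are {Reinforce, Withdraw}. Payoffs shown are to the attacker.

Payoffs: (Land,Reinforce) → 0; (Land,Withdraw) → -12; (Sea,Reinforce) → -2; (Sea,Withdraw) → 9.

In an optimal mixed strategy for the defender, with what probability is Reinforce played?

21/23

Row minima: Land → -12, Sea → -2; maximin = -2.
Column maxima: Reinforce → 0, Withdraw → 9; minimax = 0.
-2 ≠ 0, so there is no saddle point; optimal play is mixed.
Let the attacker play Land with probability p. Expected payoff against Reinforce: 0p + (-2)(1−p) = 2p − 2; against Withdraw: (-12)p + 9(1−p) = −21p + 9.
Setting these equal: 2p − 2 = −21p + 9 ⇒ 23p = 11 ⇒ p = 11/23, and the value is (2)·(11/23) − 2 = -24/23.
For the defender: with q = P(Reinforce), equating Land's and Sea's payoffs gives 12q − 12 = −11q + 9 ⇒ q = 21/23.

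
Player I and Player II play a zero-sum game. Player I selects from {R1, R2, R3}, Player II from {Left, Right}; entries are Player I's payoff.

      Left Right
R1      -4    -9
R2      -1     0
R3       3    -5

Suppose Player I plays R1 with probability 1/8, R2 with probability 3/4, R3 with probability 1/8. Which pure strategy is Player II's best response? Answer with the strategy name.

If Player II plays Left, Player I's expected payoff is (1/8)·(-4) + (3/4)·(-1) + (1/8)·3 = -7/8.
If Player II plays Right, Player I's expected payoff is (1/8)·(-9) + (3/4)·0 + (1/8)·(-5) = -7/4.
Player II minimizes Player I's payoff; the smallest is -7/4, so the best response is Right.

Right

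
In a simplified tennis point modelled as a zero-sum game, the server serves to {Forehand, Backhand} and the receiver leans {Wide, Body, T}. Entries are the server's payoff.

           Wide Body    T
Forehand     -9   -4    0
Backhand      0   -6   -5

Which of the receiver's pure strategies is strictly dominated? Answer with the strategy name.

Body holds the server's payoff strictly below T in every row: -4 < 0, -6 < -5.
So T is strictly dominated for the receiver.

T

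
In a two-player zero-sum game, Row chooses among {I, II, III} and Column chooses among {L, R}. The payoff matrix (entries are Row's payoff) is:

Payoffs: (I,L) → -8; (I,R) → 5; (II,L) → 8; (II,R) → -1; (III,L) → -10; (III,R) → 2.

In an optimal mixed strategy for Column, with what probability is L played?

3/11

Row minima: I → -8, II → -1, III → -10; maximin = -1.
Column maxima: L → 8, R → 5; minimax = 5.
-1 ≠ 5, so there is no saddle point; optimal play is mixed.
III is strictly dominated by I, so Row never plays it.
On the remaining 2×2 (I, II vs L, R):
Let Row play I with probability p. Expected payoff against L: (-8)p + 8(1−p) = −16p + 8; against R: 5p + (-1)(1−p) = 6p − 1.
Setting these equal: −16p + 8 = 6p − 1 ⇒ −22p = -9 ⇒ p = 9/22, and the value is (-16)·(9/22) + 8 = 16/11.
For Column: with q = P(L), equating I's and II's payoffs gives −13q + 5 = 9q − 1 ⇒ q = 3/11.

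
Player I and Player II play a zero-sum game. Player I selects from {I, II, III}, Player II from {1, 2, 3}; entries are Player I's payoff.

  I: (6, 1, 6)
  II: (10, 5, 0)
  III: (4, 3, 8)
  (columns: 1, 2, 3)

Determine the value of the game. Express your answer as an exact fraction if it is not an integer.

4

Row minima: I → 1, II → 0, III → 3; maximin = 3.
Column maxima: 1 → 10, 2 → 5, 3 → 8; minimax = 5.
3 ≠ 5, so there is no saddle point; optimal play is mixed.
1 is strictly dominated by 2 (it gives Player I strictly more in every row), so Player II never plays it.
With 1 eliminated, I is strictly dominated by III (III gives Player I strictly more in every remaining column), so Player I never plays it.
On the remaining 2×2 (II, III vs 2, 3):
Let Player I play II with probability p. Expected payoff against 2: 5p + 3(1−p) = 2p + 3; against 3: 0p + 8(1−p) = −8p + 8.
Setting these equal: 2p + 3 = −8p + 8 ⇒ 10p = 5 ⇒ p = 1/2, and the value is (2)·(1/2) + 3 = 4.
For Player II: with q = P(2), equating II's and III's payoffs gives 5q = −5q + 8 ⇒ q = 4/5.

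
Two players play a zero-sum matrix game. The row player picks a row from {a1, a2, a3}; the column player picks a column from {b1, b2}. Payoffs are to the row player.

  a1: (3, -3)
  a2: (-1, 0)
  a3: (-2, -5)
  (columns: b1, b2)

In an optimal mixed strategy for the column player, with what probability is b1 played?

3/7

Row minima: a1 → -3, a2 → -1, a3 → -5; maximin = -1.
Column maxima: b1 → 3, b2 → 0; minimax = 0.
-1 ≠ 0, so there is no saddle point; optimal play is mixed.
a3 is strictly dominated by a1, so the row player never plays it.
On the remaining 2×2 (a1, a2 vs b1, b2):
Let the row player play a1 with probability p. Expected payoff against b1: 3p + (-1)(1−p) = 4p − 1; against b2: (-3)p + 0(1−p) = −3p.
Setting these equal: 4p − 1 = −3p ⇒ 7p = 1 ⇒ p = 1/7, and the value is (4)·(1/7) − 1 = -3/7.
For the column player: with q = P(b1), equating a1's and a2's payoffs gives 6q − 3 = −q ⇒ q = 3/7.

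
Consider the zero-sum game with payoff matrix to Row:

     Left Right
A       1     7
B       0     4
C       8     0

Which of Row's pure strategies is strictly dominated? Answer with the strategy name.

A gives a strictly higher payoff than B against every column: 1 > 0, 7 > 4.
So B is strictly dominated and Row never plays it.

B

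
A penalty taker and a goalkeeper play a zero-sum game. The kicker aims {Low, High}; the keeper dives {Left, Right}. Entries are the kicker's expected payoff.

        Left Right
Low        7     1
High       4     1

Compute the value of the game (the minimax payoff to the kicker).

1

Row minima: Low → 1, High → 1; maximin = 1.
Column maxima: Left → 7, Right → 1; minimax = 1.
Since maximin = minimax = 1, there is a saddle point and the value is 1.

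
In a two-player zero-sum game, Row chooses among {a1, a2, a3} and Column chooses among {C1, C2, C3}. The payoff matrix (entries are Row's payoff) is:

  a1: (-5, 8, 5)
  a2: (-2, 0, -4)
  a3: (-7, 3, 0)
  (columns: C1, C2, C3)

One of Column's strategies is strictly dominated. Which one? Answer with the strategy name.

C1 holds Row's payoff strictly below C2 in every row: -5 < 8, -2 < 0, -7 < 3.
So C2 is strictly dominated for Column.

C2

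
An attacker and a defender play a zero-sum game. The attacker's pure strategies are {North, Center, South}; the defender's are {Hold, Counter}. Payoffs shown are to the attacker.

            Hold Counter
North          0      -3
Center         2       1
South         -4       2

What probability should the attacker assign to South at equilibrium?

Row minima: North → -3, Center → 1, South → -4; maximin = 1.
Column maxima: Hold → 2, Counter → 2; minimax = 2.
1 ≠ 2, so there is no saddle point; optimal play is mixed.
North is strictly dominated by Center, so the attacker never plays it.
On the remaining 2×2 (Center, South vs Hold, Counter):
Let the attacker play Center with probability p. Expected payoff against Hold: 2p + (-4)(1−p) = 6p − 4; against Counter: 1p + 2(1−p) = −p + 2.
Setting these equal: 6p − 4 = −p + 2 ⇒ 7p = 6 ⇒ p = 6/7, and the value is (6)·(6/7) − 4 = 8/7.
For the defender: with q = P(Hold), equating Center's and South's payoffs gives q + 1 = −6q + 2 ⇒ q = 1/7.

1/7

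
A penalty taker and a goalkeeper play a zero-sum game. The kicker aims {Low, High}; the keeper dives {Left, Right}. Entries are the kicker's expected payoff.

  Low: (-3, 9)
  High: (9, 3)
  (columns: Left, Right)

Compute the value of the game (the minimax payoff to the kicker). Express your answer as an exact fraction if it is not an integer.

Row minima: Low → -3, High → 3; maximin = 3.
Column maxima: Left → 9, Right → 9; minimax = 9.
3 ≠ 9, so there is no saddle point; optimal play is mixed.
Let the kicker play Low with probability p. Expected payoff against Left: (-3)p + 9(1−p) = −12p + 9; against Right: 9p + 3(1−p) = 6p + 3.
Setting these equal: −12p + 9 = 6p + 3 ⇒ −18p = -6 ⇒ p = 1/3, and the value is (-12)·(1/3) + 9 = 5.
For the keeper: with q = P(Left), equating Low's and High's payoffs gives −12q + 9 = 6q + 3 ⇒ q = 1/3.

5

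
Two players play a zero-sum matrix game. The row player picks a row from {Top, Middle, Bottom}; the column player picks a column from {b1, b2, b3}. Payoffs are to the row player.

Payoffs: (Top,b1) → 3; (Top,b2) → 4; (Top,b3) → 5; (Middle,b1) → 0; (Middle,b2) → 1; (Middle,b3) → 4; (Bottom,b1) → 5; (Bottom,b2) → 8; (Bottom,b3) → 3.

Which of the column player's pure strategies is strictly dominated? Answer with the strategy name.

b1 holds the row player's payoff strictly below b2 in every row: 3 < 4, 0 < 1, 5 < 8.
So b2 is strictly dominated for the column player.

b2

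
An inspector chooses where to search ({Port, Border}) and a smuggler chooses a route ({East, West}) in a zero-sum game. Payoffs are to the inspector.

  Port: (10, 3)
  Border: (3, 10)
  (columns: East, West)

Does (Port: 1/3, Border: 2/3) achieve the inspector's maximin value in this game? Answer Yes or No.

Against East this mix gives (1/3)·10 + (2/3)·3 = 16/3.
Against West this mix gives (1/3)·3 + (2/3)·10 = 23/3.
The smuggler will play East, holding the inspector to 16/3. Shifting weight toward the row that does better against East would raise this floor (the equalizing mix achieves 13/2 against both East and West), so the proposed strategy is not optimal.

No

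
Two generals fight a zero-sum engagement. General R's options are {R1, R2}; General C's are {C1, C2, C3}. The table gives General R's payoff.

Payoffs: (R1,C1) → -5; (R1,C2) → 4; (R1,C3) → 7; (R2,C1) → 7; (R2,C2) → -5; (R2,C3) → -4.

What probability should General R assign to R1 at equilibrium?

Row minima: R1 → -5, R2 → -5; maximin = -5.
Column maxima: C1 → 7, C2 → 4, C3 → 7; minimax = 4.
-5 ≠ 4, so there is no saddle point; optimal play is mixed.
C3 is strictly dominated by C2 (it gives General R strictly more in every row), so General C never plays it.
On the remaining 2×2 (R1, R2 vs C1, C2):
Let General R play R1 with probability p. Expected payoff against C1: (-5)p + 7(1−p) = −12p + 7; against C2: 4p + (-5)(1−p) = 9p − 5.
Setting these equal: −12p + 7 = 9p − 5 ⇒ −21p = -12 ⇒ p = 4/7, and the value is (-12)·(4/7) + 7 = 1/7.
For General C: with q = P(C1), equating R1's and R2's payoffs gives −9q + 4 = 12q − 5 ⇒ q = 3/7.

4/7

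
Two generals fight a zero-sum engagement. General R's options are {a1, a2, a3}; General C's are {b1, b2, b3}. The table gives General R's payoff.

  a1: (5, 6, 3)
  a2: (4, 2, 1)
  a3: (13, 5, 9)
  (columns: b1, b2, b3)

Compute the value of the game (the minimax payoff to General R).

Row minima: a1 → 3, a2 → 1, a3 → 5; maximin = 5.
Column maxima: b1 → 13, b2 → 6, b3 → 9; minimax = 6.
5 ≠ 6, so there is no saddle point; optimal play is mixed.
a2 is strictly dominated by a1, so General R never plays it.
b1 is strictly dominated by b3 (it gives General R strictly more in every row), so General C never plays it.
On the remaining 2×2 (a1, a3 vs b2, b3):
Let General R play a1 with probability p. Expected payoff against b2: 6p + 5(1−p) = p + 5; against b3: 3p + 9(1−p) = −6p + 9.
Setting these equal: p + 5 = −6p + 9 ⇒ 7p = 4 ⇒ p = 4/7, and the value is (1)·(4/7) + 5 = 39/7.
For General C: with q = P(b2), equating a1's and a3's payoffs gives 3q + 3 = −4q + 9 ⇒ q = 6/7.

39/7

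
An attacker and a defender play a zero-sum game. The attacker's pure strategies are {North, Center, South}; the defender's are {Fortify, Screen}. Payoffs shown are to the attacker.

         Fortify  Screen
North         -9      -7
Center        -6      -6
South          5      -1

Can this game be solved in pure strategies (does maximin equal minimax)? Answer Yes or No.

Yes

Row minima: North → -9, Center → -6, South → -1; maximin = -1.
Column maxima: Fortify → 5, Screen → -1; minimax = -1.
maximin = minimax = -1, so a saddle point exists.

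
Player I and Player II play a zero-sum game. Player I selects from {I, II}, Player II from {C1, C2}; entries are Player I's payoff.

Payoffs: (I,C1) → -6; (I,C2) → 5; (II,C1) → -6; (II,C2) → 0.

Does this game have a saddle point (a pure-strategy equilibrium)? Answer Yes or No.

Row minima: I → -6, II → -6; maximin = -6.
Column maxima: C1 → -6, C2 → 5; minimax = -6.
maximin = minimax = -6, so a saddle point exists.

Yes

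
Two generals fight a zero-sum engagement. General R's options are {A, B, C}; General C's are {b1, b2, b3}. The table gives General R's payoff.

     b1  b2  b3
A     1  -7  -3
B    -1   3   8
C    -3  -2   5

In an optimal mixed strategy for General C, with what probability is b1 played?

5/6

Row minima: A → -7, B → -1, C → -3; maximin = -1.
Column maxima: b1 → 1, b2 → 3, b3 → 8; minimax = 1.
-1 ≠ 1, so there is no saddle point; optimal play is mixed.
C is strictly dominated by B, so General R never plays it.
b3 is strictly dominated by b2 (it gives General R strictly more in every row), so General C never plays it.
On the remaining 2×2 (A, B vs b1, b2):
Let General R play A with probability p. Expected payoff against b1: 1p + (-1)(1−p) = 2p − 1; against b2: (-7)p + 3(1−p) = −10p + 3.
Setting these equal: 2p − 1 = −10p + 3 ⇒ 12p = 4 ⇒ p = 1/3, and the value is (2)·(1/3) − 1 = -1/3.
For General C: with q = P(b1), equating A's and B's payoffs gives 8q − 7 = −4q + 3 ⇒ q = 5/6.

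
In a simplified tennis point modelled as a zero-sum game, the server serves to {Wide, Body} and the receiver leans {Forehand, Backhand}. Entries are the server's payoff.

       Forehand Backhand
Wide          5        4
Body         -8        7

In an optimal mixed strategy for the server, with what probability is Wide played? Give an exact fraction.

Row minima: Wide → 4, Body → -8; maximin = 4.
Column maxima: Forehand → 5, Backhand → 7; minimax = 5.
4 ≠ 5, so there is no saddle point; optimal play is mixed.
Let the server play Wide with probability p. Expected payoff against Forehand: 5p + (-8)(1−p) = 13p − 8; against Backhand: 4p + 7(1−p) = −3p + 7.
Setting these equal: 13p − 8 = −3p + 7 ⇒ 16p = 15 ⇒ p = 15/16, and the value is (13)·(15/16) − 8 = 67/16.
For the receiver: with q = P(Forehand), equating Wide's and Body's payoffs gives q + 4 = −15q + 7 ⇒ q = 3/16.

15/16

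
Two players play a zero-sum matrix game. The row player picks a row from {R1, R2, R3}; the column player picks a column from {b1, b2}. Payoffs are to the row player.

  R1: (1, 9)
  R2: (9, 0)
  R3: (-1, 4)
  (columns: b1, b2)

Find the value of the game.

Row minima: R1 → 1, R2 → 0, R3 → -1; maximin = 1.
Column maxima: b1 → 9, b2 → 9; minimax = 9.
1 ≠ 9, so there is no saddle point; optimal play is mixed.
R3 is strictly dominated by R1, so the row player never plays it.
On the remaining 2×2 (R1, R2 vs b1, b2):
Let the row player play R1 with probability p. Expected payoff against b1: 1p + 9(1−p) = −8p + 9; against b2: 9p + 0(1−p) = 9p.
Setting these equal: −8p + 9 = 9p ⇒ −17p = -9 ⇒ p = 9/17, and the value is (-8)·(9/17) + 9 = 81/17.
For the column player: with q = P(b1), equating R1's and R2's payoffs gives −8q + 9 = 9q ⇒ q = 9/17.

81/17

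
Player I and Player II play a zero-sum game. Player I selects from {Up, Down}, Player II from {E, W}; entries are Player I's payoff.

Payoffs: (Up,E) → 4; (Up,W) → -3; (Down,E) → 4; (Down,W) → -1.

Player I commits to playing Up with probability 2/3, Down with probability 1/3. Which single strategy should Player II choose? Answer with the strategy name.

If Player II plays E, Player I's expected payoff is (2/3)·4 + (1/3)·4 = 4.
If Player II plays W, Player I's expected payoff is (2/3)·(-3) + (1/3)·(-1) = -7/3.
Player II minimizes Player I's payoff; the smallest is -7/3, so the best response is W.

W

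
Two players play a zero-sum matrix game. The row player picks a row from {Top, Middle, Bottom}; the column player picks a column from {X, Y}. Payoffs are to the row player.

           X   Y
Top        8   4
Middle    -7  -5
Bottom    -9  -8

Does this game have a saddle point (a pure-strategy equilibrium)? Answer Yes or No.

Row minima: Top → 4, Middle → -7, Bottom → -9; maximin = 4.
Column maxima: X → 8, Y → 4; minimax = 4.
maximin = minimax = 4, so a saddle point exists.

Yes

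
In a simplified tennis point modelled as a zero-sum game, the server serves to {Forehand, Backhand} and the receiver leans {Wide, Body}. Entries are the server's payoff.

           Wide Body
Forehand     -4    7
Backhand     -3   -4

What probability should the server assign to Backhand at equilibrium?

Row minima: Forehand → -4, Backhand → -4; maximin = -4.
Column maxima: Wide → -3, Body → 7; minimax = -3.
-4 ≠ -3, so there is no saddle point; optimal play is mixed.
Let the server play Forehand with probability p. Expected payoff against Wide: (-4)p + (-3)(1−p) = −p − 3; against Body: 7p + (-4)(1−p) = 11p − 4.
Setting these equal: −p − 3 = 11p − 4 ⇒ −12p = -1 ⇒ p = 1/12, and the value is (-1)·(1/12) − 3 = -37/12.
For the receiver: with q = P(Wide), equating Forehand's and Backhand's payoffs gives −11q + 7 = q − 4 ⇒ q = 11/12.

11/12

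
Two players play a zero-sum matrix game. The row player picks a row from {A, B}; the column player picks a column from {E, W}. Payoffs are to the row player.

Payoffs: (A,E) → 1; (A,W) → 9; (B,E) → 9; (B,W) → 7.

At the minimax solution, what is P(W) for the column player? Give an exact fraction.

4/5

Row minima: A → 1, B → 7; maximin = 7.
Column maxima: E → 9, W → 9; minimax = 9.
7 ≠ 9, so there is no saddle point; optimal play is mixed.
Let the row player play A with probability p. Expected payoff against E: 1p + 9(1−p) = −8p + 9; against W: 9p + 7(1−p) = 2p + 7.
Setting these equal: −8p + 9 = 2p + 7 ⇒ −10p = -2 ⇒ p = 1/5, and the value is (-8)·(1/5) + 9 = 37/5.
For the column player: with q = P(E), equating A's and B's payoffs gives −8q + 9 = 2q + 7 ⇒ q = 1/5.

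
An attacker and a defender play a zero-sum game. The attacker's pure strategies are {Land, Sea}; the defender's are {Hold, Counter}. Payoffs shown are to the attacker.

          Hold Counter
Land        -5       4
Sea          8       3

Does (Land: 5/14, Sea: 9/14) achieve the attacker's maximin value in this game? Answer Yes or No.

Yes

Against Hold this mix gives (5/14)·(-5) + (9/14)·8 = 47/14.
Against Counter this mix gives (5/14)·4 + (9/14)·3 = 47/14.
All of the defender's active replies (Hold, Counter) yield 47/14, and no column does worse for the attacker. The mix makes the defender indifferent and guarantees 47/14, so it is optimal.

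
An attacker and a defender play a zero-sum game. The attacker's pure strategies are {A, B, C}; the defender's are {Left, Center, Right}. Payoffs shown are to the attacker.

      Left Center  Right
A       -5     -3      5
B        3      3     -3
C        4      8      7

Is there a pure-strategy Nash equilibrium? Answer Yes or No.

Row minima: A → -5, B → -3, C → 4; maximin = 4.
Column maxima: Left → 4, Center → 8, Right → 7; minimax = 4.
maximin = minimax = 4, so a saddle point exists.

Yes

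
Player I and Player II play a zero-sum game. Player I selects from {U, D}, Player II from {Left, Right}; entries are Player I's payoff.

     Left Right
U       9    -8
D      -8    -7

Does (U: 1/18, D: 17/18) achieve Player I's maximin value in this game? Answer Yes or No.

Yes

Against Left this mix gives (1/18)·9 + (17/18)·(-8) = -127/18.
Against Right this mix gives (1/18)·(-8) + (17/18)·(-7) = -127/18.
All of Player II's active replies (Left, Right) yield -127/18, and no column does worse for Player I. The mix makes Player II indifferent and guarantees -127/18, so it is optimal.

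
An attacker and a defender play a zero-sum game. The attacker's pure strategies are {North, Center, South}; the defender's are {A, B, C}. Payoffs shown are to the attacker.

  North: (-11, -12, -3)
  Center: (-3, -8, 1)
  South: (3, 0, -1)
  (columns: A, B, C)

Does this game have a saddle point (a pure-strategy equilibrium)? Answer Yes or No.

Row minima: North → -12, Center → -8, South → -1; maximin = -1.
Column maxima: A → 3, B → 0, C → 1; minimax = 0.
-1 ≠ 0, so no pure-strategy equilibrium exists.

No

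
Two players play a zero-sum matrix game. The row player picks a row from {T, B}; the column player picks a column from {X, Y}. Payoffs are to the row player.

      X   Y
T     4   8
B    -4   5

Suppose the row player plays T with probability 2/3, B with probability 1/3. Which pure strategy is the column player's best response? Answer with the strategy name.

X

If the column player plays X, the row player's expected payoff is (2/3)·4 + (1/3)·(-4) = 4/3.
If the column player plays Y, the row player's expected payoff is (2/3)·8 + (1/3)·5 = 7.
The column player minimizes the row player's payoff; the smallest is 4/3, so the best response is X.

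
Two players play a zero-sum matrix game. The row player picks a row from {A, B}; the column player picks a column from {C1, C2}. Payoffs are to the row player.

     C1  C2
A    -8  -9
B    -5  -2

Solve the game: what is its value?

-5

Row minima: A → -9, B → -5; maximin = -5.
Column maxima: C1 → -5, C2 → -2; minimax = -5.
Since maximin = minimax = -5, there is a saddle point and the value is -5.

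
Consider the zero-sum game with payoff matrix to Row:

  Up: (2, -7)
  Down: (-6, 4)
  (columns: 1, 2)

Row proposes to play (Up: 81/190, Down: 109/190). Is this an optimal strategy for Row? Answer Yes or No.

No

Against 1 this mix gives (81/190)·2 + (109/190)·(-6) = -246/95.
Against 2 this mix gives (81/190)·(-7) + (109/190)·4 = -131/190.
Column will play 1, holding Row to -246/95. Shifting weight toward the row that does better against 1 would raise this floor (the equalizing mix achieves -34/19 against both 1 and 2), so the proposed strategy is not optimal.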